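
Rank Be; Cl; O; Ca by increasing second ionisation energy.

Ca, Be, Cl, O

Consider each +1 ion: Be⁺ still has 1 valence electron; Cl⁺ still has 6 valence electrons; O⁺ still has 5 valence electrons; Ca⁺ still has 1 valence electron.
All are still removing valence electrons, so compare the +1 ions as you would atoms: IE_2 generally rises across a period (higher Z_eff) and falls down a group (larger shell), subject to the usual subshell exceptions.
Valence configurations: Be⁺ [He]2s¹, Cl⁺ [Ne]3s²3p⁴, O⁺ [He]2s²2p³, Ca⁺ [Ar]4s¹.
Approximate IE_2 values (kJ/mol): Be 1757, Cl 2298, O 3388, Ca 1145.
Overall IE_2 order: Ca < Be < Cl < O.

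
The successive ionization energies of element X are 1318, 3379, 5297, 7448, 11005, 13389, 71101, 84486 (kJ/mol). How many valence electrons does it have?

6

Look for the largest jump between consecutive ionization energies: IE7/IE6 ≈ 5.3, far larger than any earlier ratio.
That jump marks the point where a core electron is being removed. So the atom has 6 valence electrons.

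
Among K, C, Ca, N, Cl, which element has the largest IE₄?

The fourth ionization energy removes an electron from the +3 ion. For each element: K³⁺ is already 2 electrons into the core; C³⁺ still has 1 valence electron; Ca³⁺ is already 1 electron into the core; N³⁺ still has 2 valence electrons; Cl³⁺ still has 4 valence electrons.
Usually core removal costs more than valence removal, but here the competition is close: a tightly held n=2 valence electron can cost more to remove than an n=3 core electron, so the actual values have to decide it.
Valence configurations: C³⁺ [He]2s¹, N³⁺ [He]2s², Cl³⁺ [Ne]3s²3p².
The numbers (kJ/mol): K 5877, C 6223, Ca 6491, N 7475, Cl 5159.
Putting it together, IE_4: Cl < K < C < Ca < N.

N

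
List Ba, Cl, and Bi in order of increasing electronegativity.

Cl is in period 3, group 17; Ba is in period 6, group 2; Bi is in period 6, group 15.
EN rises left→right (higher Z_eff, smaller atoms) and falls top→bottom (larger, more shielded atoms).
These span different periods and groups, so the two trends combine.
Bi > Ba: Bi lies to the right of Ba in period 6, so the across-period effect alone puts Bi higher.
Cl > Bi: relative to Bi, both the across-period and down-group shifts push Cl's electronegativity up.
Tabulated electronegativity (Pauling): Cl 3.16, Ba 0.89, Bi 2.02.
So from lowest to highest: Ba < Bi < Cl.

Ba, Bi, Cl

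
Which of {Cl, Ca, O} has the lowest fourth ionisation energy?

Cl

Consider each +3 ion: Cl³⁺ still has 4 valence electrons; Ca³⁺ is already 1 electron into the core; O³⁺ still has 3 valence electrons.
Usually core removal costs more than valence removal, but here the competition is close: a tightly held n=2 valence electron can cost more to remove than an n=3 core electron, so the actual values have to decide it.
Valence configurations: Cl³⁺ [Ne]3s²3p², O³⁺ [He]2s²2p¹.
Tabulated IE_4 (kJ/mol): Cl 5159, Ca 6491, O 7469.
Putting it together, IE_4: Cl < Ca < O.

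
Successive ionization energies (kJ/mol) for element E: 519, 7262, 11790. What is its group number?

Look for the largest jump between consecutive ionization energies: IE2/IE1 ≈ 14.0, far larger than any earlier ratio.
That jump marks the point where a core electron is being removed. So the atom has 1 valence electron.
A main-group element with 1 valence electron is in group 1.

Group 1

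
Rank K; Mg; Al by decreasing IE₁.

Across a period the outer electron is held more tightly (higher IE₁); down a group it sits in a higher shell, more shielded, and comes off more easily.
These span different periods and groups, so the two trends combine.
Al > K: relative to K, both the across-period and down-group shifts push Al's first ionization energy up.
Mg > Al: this pair runs against the simple trend — see the exception note.
Note the exception: Mg has a higher first ionization energy than Al, contrary to the simple trend — Al's single 3p electron is easier to remove than one from Mg's filled 3s².
Tabulated first ionization energy (kJ/mol): Mg 738, Al 578, K 419.
So from highest to lowest: Mg > Al > K.

Mg > Al > K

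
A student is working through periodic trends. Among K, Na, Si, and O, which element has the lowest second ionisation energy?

IE_2 is the cost of taking one more electron from the +1 cation: K⁺ is the bare [Ar] core; Na⁺ is the bare [Ne] core; Si⁺ still has 3 valence electrons; O⁺ still has 5 valence electrons.
Usually core removal costs more than valence removal, but here the competition is close: a tightly held n=2 valence electron can cost more to remove than an n=3 core electron, so the actual values have to decide it.
Valence configurations: Si⁺ [Ne]3s²3p¹, O⁺ [He]2s²2p³.
Approximate IE_2 values (kJ/mol): K 3052, Na 4562, Si 1577, O 3388.
Hence IE_2: Si < K < O < Na.

Si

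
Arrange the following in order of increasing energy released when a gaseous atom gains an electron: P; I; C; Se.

P < C < Se < I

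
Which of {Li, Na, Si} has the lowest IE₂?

Si

The second ionization energy removes an electron from the +1 ion. For each element: Li⁺ is the bare [He] core; Na⁺ is the bare [Ne] core; Si⁺ still has 3 valence electrons.
Core electrons are held far more tightly than valence electrons, so Na and Li top the IE_2 order.
Tabulated IE_2 (kJ/mol): Li 7298, Na 4562, Si 1577.
Overall IE_2 order: Si < Na < Li.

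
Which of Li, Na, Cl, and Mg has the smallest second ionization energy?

After 1 electron has been removed, what remains? Li⁺ is the bare [He] core; Na⁺ is the bare [Ne] core; Cl⁺ still has 6 valence electrons; Mg⁺ still has 1 valence electron.
Breaking into a closed-shell core is much more expensive than removing a leftover valence electron — Na and Li have the largest IE_2 here.
Valence configurations: Cl⁺ [Ne]3s²3p⁴, Mg⁺ [Ne]3s¹.
The numbers (kJ/mol): Li 7298, Na 4562, Cl 2298, Mg 1451.
Putting it together, IE_2: Mg < Cl < Na < Li.

Mg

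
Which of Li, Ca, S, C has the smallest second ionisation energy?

Ca

After 1 electron has been removed, what remains? Li⁺ is the bare [He] core; Ca⁺ still has 1 valence electron; S⁺ still has 5 valence electrons; C⁺ still has 3 valence electrons.
Pulling an electron out of a noble-gas core costs far more than removing a remaining valence electron, so Li sits at the high end of IE_2.
Valence configurations: Ca⁺ [Ar]4s¹, S⁺ [Ne]3s²3p³, C⁺ [He]2s²2p¹.
Tabulated IE_2 (kJ/mol): Li 7298, Ca 1145, S 2252, C 2353.
So the second ionization energies run Ca < S < C < Li.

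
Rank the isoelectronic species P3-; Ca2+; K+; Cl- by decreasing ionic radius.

P3- > Cl- > K+ > Ca2+

All of these have 18 electrons, so size is governed by nuclear charge alone: the more protons, the stronger the pull on the same electron cloud, and the smaller the ion.
Nuclear charges: Ca2+ (Z=20), K+ (Z=19), Cl- (Z=17), P3- (Z=15).
Largest to smallest: P3- > Cl- > K+ > Ca2+.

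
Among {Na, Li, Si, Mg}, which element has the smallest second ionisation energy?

Mg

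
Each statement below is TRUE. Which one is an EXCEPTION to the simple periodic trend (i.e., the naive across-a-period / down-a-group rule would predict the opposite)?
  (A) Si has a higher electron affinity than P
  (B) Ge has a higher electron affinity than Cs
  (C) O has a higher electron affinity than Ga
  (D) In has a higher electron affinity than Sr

The general trend: electron affinity increases across a period and decreases down a group.
(A) Si (period 3, group 14) vs P (period 3, group 15): the stated order contradicts the simple trend.
(B) Ge (period 4, group 14) vs Cs (period 6, group 1): the stated order agrees with the simple trend.
(C) O (period 2, group 16) vs Ga (period 4, group 13): the stated order agrees with the simple trend.
(D) In (period 5, group 13) vs Sr (period 5, group 2): the stated order agrees with the simple trend.
The exception is (A): adding an electron to P's half-filled 3p³ is unfavourable, so Si (3p²) has the more exothermic EA.

(A)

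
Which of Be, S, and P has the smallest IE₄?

Consider each +3 ion: Be³⁺ is already 1 electron into the core; S³⁺ still has 3 valence electrons; P³⁺ still has 2 valence electrons.
Breaking into a closed-shell core is much more expensive than removing a leftover valence electron — Be has the largest IE_4 here.
Valence configurations: S³⁺ [Ne]3s²3p¹, P³⁺ [Ne]3s².
S³⁺ loses a lone 3p electron whereas P³⁺ must break into a filled 3s² pair, so IE_4(P) > IE_4(S) even though S has the higher nuclear charge.
Tabulated IE_4 (kJ/mol): Be 21007, S 4556, P 4964.
Hence IE_4: S < P < Be.

S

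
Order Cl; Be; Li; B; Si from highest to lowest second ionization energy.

The second ionization energy removes an electron from the +1 ion. For each element: Cl⁺ still has 6 valence electrons; Be⁺ still has 1 valence electron; Li⁺ is the bare [He] core; B⁺ still has 2 valence electrons; Si⁺ still has 3 valence electrons.
Pulling an electron out of a noble-gas core costs far more than removing a remaining valence electron, so Li sits at the high end of IE_2.
Valence configurations: Cl⁺ [Ne]3s²3p⁴, Be⁺ [He]2s¹, B⁺ [He]2s², Si⁺ [Ne]3s²3p¹.
Approximate IE_2 values (kJ/mol): Cl 2298, Be 1757, Li 7298, B 2427, Si 1577.
So the second ionization energies run Si < Be < Cl < B < Li.

Li > B > Cl > Be > Si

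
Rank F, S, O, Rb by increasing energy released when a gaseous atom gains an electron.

Rb, O, S, F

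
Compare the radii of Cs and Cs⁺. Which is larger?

Cs

Forming Cs⁺ removes 1 electron from Cs. Fewer electrons for the same nuclear charge means less shielding and a higher Z_eff on the remaining electrons, and for main-group metals the entire outer shell is lost.
A cation is smaller than its parent atom: Cs⁺ < Cs.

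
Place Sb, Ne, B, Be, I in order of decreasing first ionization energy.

Ne > I > Be > Sb > B

Be is in period 2, group 2; B is in period 2, group 13; Ne is in period 2, group 18; Sb is in period 5, group 15; I is in period 5, group 17.
Removing the outermost electron gets harder across a period and easier down a group.
These span different periods and groups, so the two trends combine.
Sb > B: period and group pull opposite ways; the across-period shift dominates (831 vs 801 kJ/mol).
Be > Sb: the two effects oppose for this pair; the down-group effect wins (900 vs 831 kJ/mol).
I > Be: period and group pull opposite ways; the across-period shift dominates (1008 vs 900 kJ/mol).
Ne > I: both effects reinforce here, so Ne is clearly the higher of the two.
Note the exception: Be has a higher first ionization energy than B, contrary to the simple trend — removing B's lone 2p electron is easier than breaking Be's filled 2s².
Tabulated first ionization energy (kJ/mol): Be 900, B 801, Ne 2081, Sb 831, I 1008.
So from highest to lowest: Ne > I > Be > Sb > B.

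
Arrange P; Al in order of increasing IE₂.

Consider each +1 ion: P⁺ still has 4 valence electrons; Al⁺ still has 2 valence electrons.
All are still removing valence electrons, so compare the +1 ions as you would atoms: IE_2 generally rises across a period (higher Z_eff) and falls down a group (larger shell), subject to the usual subshell exceptions.
Valence configurations: P⁺ [Ne]3s²3p², Al⁺ [Ne]3s².
Tabulated IE_2 (kJ/mol): P 1907, Al 1817.
Putting it together, IE_2: Al < P.

Al < P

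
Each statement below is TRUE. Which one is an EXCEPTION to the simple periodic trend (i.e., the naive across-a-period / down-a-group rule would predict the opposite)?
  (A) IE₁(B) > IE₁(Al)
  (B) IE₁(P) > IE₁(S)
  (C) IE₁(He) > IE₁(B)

(B)

The general trend: first ionization energy increases across a period and decreases down a group.
(A) B (period 2, group 13) vs Al (period 3, group 13): the stated order agrees with the simple trend.
(B) P (period 3, group 15) vs S (period 3, group 16): the stated order contradicts the simple trend.
(C) He (period 1, group 18) vs B (period 2, group 13): the stated order agrees with the simple trend.
The exception is (B): S (3p⁴) ionizes more easily than half-filled P (3p³) because the paired 3p electron in S is pushed out by e⁻–e⁻ repulsion.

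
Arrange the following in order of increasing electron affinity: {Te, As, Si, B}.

B, As, Si, Te

B is in period 2, group 13; Si is in period 3, group 14; As is in period 4, group 15; Te is in period 5, group 16.
EA tends to increase across a period and decrease down a group, though the pattern is less regular than for IE or radius.
A diagonal step moves right (one effect) and down (the opposite effect) at once.
As > B: the two effects oppose for this pair; the across-period effect wins (78 vs 27 kJ/mol).
Si > As: period and group pull opposite ways; the down-group shift dominates (134 vs 78 kJ/mol).
Te > Si: period and group pull opposite ways; the across-period shift dominates (190 vs 134 kJ/mol).
For reference (kJ/mol): B 27, Si 134, As 78, Te 190.
So from lowest to highest: B < As < Si < Te.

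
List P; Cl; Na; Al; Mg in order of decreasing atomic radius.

Na > Mg > Al > P > Cl

Across a period the added protons contract the valence shell; down a group each new principal shell makes the atom larger.
All lie in period 3, so atomic radius increases right to left.
So from largest to smallest: Na > Mg > Al > P > Cl.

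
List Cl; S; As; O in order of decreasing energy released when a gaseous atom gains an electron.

O is in period 2, group 16; S is in period 3, group 16; Cl is in period 3, group 17; As is in period 4, group 15.
Atoms with high Z_eff and room in the valence shell (especially the halogens) have the most exothermic electron affinities.
These span different periods and groups, so the two trends combine.
O > As: both effects reinforce here, so O is clearly the higher of the two.
S > O: this pair runs against the simple trend — see the exception note.
Cl > S: Cl lies to the right of S in period 3, so the across-period effect alone puts Cl higher.
Note the exception: S has a higher electron affinity than O, contrary to the simple trend — the compact 2p subshell of O repels the added electron more than S's larger 3p does.
For reference (kJ/mol): O 141, S 200, Cl 349, As 78.
So from highest to lowest: Cl > S > O > As.

Cl, S, O, As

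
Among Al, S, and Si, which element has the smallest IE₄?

Si

The fourth ionization energy removes an electron from the +3 ion. For each element: Al³⁺ is the bare [Ne] core; S³⁺ still has 3 valence electrons; Si³⁺ still has 1 valence electron.
Core electrons are held far more tightly than valence electrons, so Al tops the IE_4 order.
Valence configurations: S³⁺ [Ne]3s²3p¹, Si³⁺ [Ne]3s¹.
Tabulated IE_4 (kJ/mol): Al 11577, S 4556, Si 4356.
Overall IE_4 order: Si < S < Al.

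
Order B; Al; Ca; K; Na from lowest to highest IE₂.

Ca, Al, B, K, Na

Consider each +1 ion: B⁺ still has 2 valence electrons; Al⁺ still has 2 valence electrons; Ca⁺ still has 1 valence electron; K⁺ is the bare [Ar] core; Na⁺ is the bare [Ne] core.
Pulling an electron out of a noble-gas core costs far more than removing a remaining valence electron, so K and Na sit at the high end of IE_2.
Valence configurations: B⁺ [He]2s², Al⁺ [Ne]3s², Ca⁺ [Ar]4s¹.
The numbers (kJ/mol): B 2427, Al 1817, Ca 1145, K 3052, Na 4562.
Putting it together, IE_2: Ca < Al < B < K < Na.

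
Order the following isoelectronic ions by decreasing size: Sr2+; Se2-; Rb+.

Se2- > Rb+ > Sr2+

All of these have 36 electrons, so size is governed by nuclear charge alone: the more protons, the stronger the pull on the same electron cloud, and the smaller the ion.
Nuclear charges: Sr2+ (Z=38), Rb+ (Z=37), Se2- (Z=34).
Largest to smallest: Se2- > Rb+ > Sr2+.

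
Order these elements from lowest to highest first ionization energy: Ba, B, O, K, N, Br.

K, Ba, B, Br, O, N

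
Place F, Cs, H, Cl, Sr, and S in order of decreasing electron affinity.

Cl, F, S, H, Cs, Sr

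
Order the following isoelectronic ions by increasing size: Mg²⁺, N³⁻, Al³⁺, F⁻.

All of these have 10 electrons, so size is governed by nuclear charge alone: the more protons, the stronger the pull on the same electron cloud, and the smaller the ion.
Nuclear charges: Al³⁺ (Z=13), Mg²⁺ (Z=12), F⁻ (Z=9), N³⁻ (Z=7).
Smallest to largest: Al³⁺ < Mg²⁺ < F⁻ < N³⁻.

Al³⁺ < Mg²⁺ < F⁻ < N³⁻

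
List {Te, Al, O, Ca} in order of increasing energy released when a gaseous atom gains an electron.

Ca < Al < O < Te

O is in period 2, group 16; Al is in period 3, group 13; Ca is in period 4, group 2; Te is in period 5, group 16.
Adding an electron releases more energy for atoms nearer the top right (short of the noble gases).
Neither a single period nor a single group — weigh both effects.
Al > Ca: both effects reinforce here, so Al is clearly the higher of the two.
O > Al: relative to Al, both the across-period and down-group shifts push O's electron affinity up.
Te > O: this pair runs against the simple trend — see the exception note.
Note the exception: Te has a higher electron affinity than O, contrary to the simple trend — O's compact 2p subshell gives strong electron–electron repulsion on the added electron.
Approximate values (kJ/mol): O 141, Al 42, Ca 2, Te 190.
So from lowest to highest: Ca < Al < O < Te.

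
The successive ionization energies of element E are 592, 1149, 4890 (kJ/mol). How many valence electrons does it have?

Look for the largest jump between consecutive ionization energies: IE3/IE2 ≈ 4.3, far larger than any earlier ratio.
That jump marks the point where a core electron is being removed. So the atom has 2 valence electrons.

2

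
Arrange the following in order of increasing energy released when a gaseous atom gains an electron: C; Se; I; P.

P, C, Se, I

Electron affinity generally becomes more exothermic across a period toward the halogens and less exothermic down a group.
These sit on a diagonal, where the across-period and down-group effects partly cancel.
C > P: period and group pull opposite ways; the down-group shift dominates (122 vs 72 kJ/mol).
Se > C: the two effects oppose for this pair; the across-period effect wins (195 vs 122 kJ/mol).
I > Se: the two effects oppose for this pair; the across-period effect wins (295 vs 195 kJ/mol).
Approximate values (kJ/mol): C 122, P 72, Se 195, I 295.
So from lowest to highest: P < C < Se < I.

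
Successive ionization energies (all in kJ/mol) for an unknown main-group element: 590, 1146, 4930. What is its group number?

Group 2

Look for the largest jump between consecutive ionization energies: IE3/IE2 ≈ 4.3, far larger than any earlier ratio.
That jump marks the point where a core electron is being removed. So the atom has 2 valence electrons.
A main-group element with 2 valence electrons is in group 2.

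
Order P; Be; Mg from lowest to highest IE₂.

Mg < Be < P

Consider each +1 ion: P⁺ still has 4 valence electrons; Be⁺ still has 1 valence electron; Mg⁺ still has 1 valence electron.
All are still removing valence electrons, so compare the +1 ions as you would atoms: IE_2 generally rises across a period (higher Z_eff) and falls down a group (larger shell), subject to the usual subshell exceptions.
Valence configurations: P⁺ [Ne]3s²3p², Be⁺ [He]2s¹, Mg⁺ [Ne]3s¹.
Approximate IE_2 values (kJ/mol): P 1907, Be 1757, Mg 1451.
Overall IE_2 order: Mg < Be < P.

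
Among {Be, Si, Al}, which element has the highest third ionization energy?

After 2 electrons have been removed, what remains? Be²⁺ is the bare [He] core; Si²⁺ still has 2 valence electrons; Al²⁺ still has 1 valence electron.
Core electrons are held far more tightly than valence electrons, so Be tops the IE_3 order.
Valence configurations: Si²⁺ [Ne]3s², Al²⁺ [Ne]3s¹.
The numbers (kJ/mol): Be 14849, Si 3232, Al 2745.
So the third ionization energies run Al < Si < Be.

Be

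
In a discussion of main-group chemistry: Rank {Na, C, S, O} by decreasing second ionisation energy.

Na > O > C > S

IE_2 is the cost of taking one more electron from the +1 cation: Na⁺ is the bare [Ne] core; C⁺ still has 3 valence electrons; S⁺ still has 5 valence electrons; O⁺ still has 5 valence electrons.
Pulling an electron out of a noble-gas core costs far more than removing a remaining valence electron, so Na sits at the high end of IE_2.
Valence configurations: C⁺ [He]2s²2p¹, S⁺ [Ne]3s²3p³, O⁺ [He]2s²2p³.
Tabulated IE_2 (kJ/mol): Na 4562, C 2353, S 2252, O 3388.
So the second ionization energies run S < C < O < Na.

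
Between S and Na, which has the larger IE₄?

The fourth ionization energy removes an electron from the +3 ion. For each element: S³⁺ still has 3 valence electrons; Na³⁺ is already 2 electrons into the core.
Pulling an electron out of a noble-gas core costs far more than removing a remaining valence electron, so Na sits at the high end of IE_4.
Approximate IE_4 values (kJ/mol): S 4556, Na 9543.
Putting it together, IE_4: S < Na.

Na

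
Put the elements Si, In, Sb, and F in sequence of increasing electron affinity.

In, Sb, Si, F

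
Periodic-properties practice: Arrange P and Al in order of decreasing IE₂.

P > Al

The second ionization energy removes an electron from the +1 ion. For each element: P⁺ still has 4 valence electrons; Al⁺ still has 2 valence electrons.
All are still removing valence electrons, so compare the +1 ions as you would atoms: IE_2 generally rises across a period (higher Z_eff) and falls down a group (larger shell), subject to the usual subshell exceptions.
Valence configurations: P⁺ [Ne]3s²3p², Al⁺ [Ne]3s².
Tabulated IE_2 (kJ/mol): P 1907, Al 1817.
Hence IE_2: Al < P.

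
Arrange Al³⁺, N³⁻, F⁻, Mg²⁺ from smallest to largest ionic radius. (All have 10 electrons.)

All of these have 10 electrons, so size is governed by nuclear charge alone: the more protons, the stronger the pull on the same electron cloud, and the smaller the ion.
Nuclear charges: Al³⁺ (Z=13), Mg²⁺ (Z=12), F⁻ (Z=9), N³⁻ (Z=7).
Smallest to largest: Al³⁺ < Mg²⁺ < F⁻ < N³⁻.

Al³⁺, Mg²⁺, F⁻, N³⁻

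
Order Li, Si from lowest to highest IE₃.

Si, Li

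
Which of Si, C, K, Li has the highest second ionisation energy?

Li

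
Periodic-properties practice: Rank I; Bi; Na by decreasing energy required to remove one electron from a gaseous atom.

I > Bi > Na

Na is in period 3, group 1; I is in period 5, group 17; Bi is in period 6, group 15.
First ionization energy rises across a period (greater Z_eff holds electrons more tightly) and falls down a group (valence electrons are farther from the nucleus).
Neither a single period nor a single group — weigh both effects.
Bi > Na: the two effects oppose for this pair; the across-period effect wins (703 vs 496 kJ/mol).
I > Bi: relative to Bi, both the across-period and down-group shifts push I's first ionization energy up.
Approximate values (kJ/mol): Na 496, I 1008, Bi 703.
So from highest to lowest: I > Bi > Na.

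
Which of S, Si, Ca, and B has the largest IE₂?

B

IE_2 is the cost of taking one more electron from the +1 cation: S⁺ still has 5 valence electrons; Si⁺ still has 3 valence electrons; Ca⁺ still has 1 valence electron; B⁺ still has 2 valence electrons.
All are still removing valence electrons, so compare the +1 ions as you would atoms: IE_2 generally rises across a period (higher Z_eff) and falls down a group (larger shell), subject to the usual subshell exceptions.
Valence configurations: S⁺ [Ne]3s²3p³, Si⁺ [Ne]3s²3p¹, Ca⁺ [Ar]4s¹, B⁺ [He]2s².
Tabulated IE_2 (kJ/mol): S 2252, Si 1577, Ca 1145, B 2427.
Overall IE_2 order: Ca < Si < S < B.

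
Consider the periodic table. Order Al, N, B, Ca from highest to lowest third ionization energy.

Ca > N > B > Al

IE_3 is the cost of taking one more electron from the +2 cation: Al²⁺ still has 1 valence electron; N²⁺ still has 3 valence electrons; B²⁺ still has 1 valence electron; Ca²⁺ is the bare [Ar] core.
Pulling an electron out of a noble-gas core costs far more than removing a remaining valence electron, so Ca sits at the high end of IE_3.
Valence configurations: Al²⁺ [Ne]3s¹, N²⁺ [He]2s²2p¹, B²⁺ [He]2s¹.
Tabulated IE_3 (kJ/mol): Al 2745, N 4578, B 3660, Ca 4912.
So the third ionization energies run Al < B < N < Ca.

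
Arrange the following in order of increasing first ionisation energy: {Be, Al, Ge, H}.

Across a period the outer electron is held more tightly (higher IE₁); down a group it sits in a higher shell, more shielded, and comes off more easily.
A diagonal step moves right (one effect) and down (the opposite effect) at once.
Ge > Al: the two effects oppose for this pair; the across-period effect wins (762 vs 578 kJ/mol).
Be > Ge: period and group pull opposite ways; the down-group shift dominates (900 vs 762 kJ/mol).
H > Be: the two effects oppose for this pair; the down-group effect wins (1312 vs 900 kJ/mol).
For reference (kJ/mol): H 1312, Be 900, Al 578, Ge 762.
So from lowest to highest: Al < Ge < Be < H.

Al, Ge, Be, H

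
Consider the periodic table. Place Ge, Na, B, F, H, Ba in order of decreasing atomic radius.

Ba > Na > Ge > B > F > H

H is in period 1, group 1; B is in period 2, group 13; F is in period 2, group 17; Na is in period 3, group 1; Ge is in period 4, group 14; Ba is in period 6, group 2.
Radius decreases left→right (rising Z_eff, same n) and increases top→bottom (higher n).
These span different periods and groups, so the two trends combine.
F > H: period and group pull opposite ways; the down-group shift dominates (64 vs 32 pm).
B > F: B lies to the left of F in period 2, so the across-period effect alone puts B larger.
Ge > B: period and group pull opposite ways; the down-group shift dominates (121 vs 85 pm).
Na > Ge: the two effects oppose for this pair; the across-period effect wins (155 vs 121 pm).
Ba > Na: the two effects oppose for this pair; the down-group effect wins (196 vs 155 pm).
Tabulated atomic radius (pm): H 32, B 85, F 64, Na 155, Ge 121, Ba 196.
So from largest to smallest: Ba > Na > Ge > B > F > H.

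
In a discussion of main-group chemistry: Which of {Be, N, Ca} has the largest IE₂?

N

The second ionization energy removes an electron from the +1 ion. For each element: Be⁺ still has 1 valence electron; N⁺ still has 4 valence electrons; Ca⁺ still has 1 valence electron.
All are still removing valence electrons, so compare the +1 ions as you would atoms: IE_2 generally rises across a period (higher Z_eff) and falls down a group (larger shell), subject to the usual subshell exceptions.
Valence configurations: Be⁺ [He]2s¹, N⁺ [He]2s²2p², Ca⁺ [Ar]4s¹.
Tabulated IE_2 (kJ/mol): Be 1757, N 2856, Ca 1145.
Hence IE_2: Ca < Be < N.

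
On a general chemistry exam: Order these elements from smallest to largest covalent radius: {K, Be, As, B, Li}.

B < Be < As < Li < K

Li is in period 2, group 1; Be is in period 2, group 2; B is in period 2, group 13; K is in period 4, group 1; As is in period 4, group 15.
Radius decreases left→right (rising Z_eff, same n) and increases top→bottom (higher n).
These span different periods and groups, so the two trends combine.
Be > B: both are in period 2; the period trend gives Be the larger value.
As > Be: the two effects oppose for this pair; the down-group effect wins (121 vs 102 pm).
Li > As: the two effects oppose for this pair; the across-period effect wins (133 vs 121 pm).
K > Li: K sits below Li in group 1, so the down-group effect alone puts K larger.
For reference (pm): Li 133, Be 102, B 85, K 196, As 121.
So from smallest to largest: B < Be < As < Li < K.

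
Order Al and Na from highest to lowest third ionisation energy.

The third ionization energy removes an electron from the +2 ion. For each element: Al²⁺ still has 1 valence electron; Na²⁺ is already 1 electron into the core.
Pulling an electron out of a noble-gas core costs far more than removing a remaining valence electron, so Na sits at the high end of IE_3.
Approximate IE_3 values (kJ/mol): Al 2745, Na 6910.
Putting it together, IE_3: Al < Na.

Na > Al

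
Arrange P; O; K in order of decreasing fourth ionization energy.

O > K > P

Consider each +3 ion: P³⁺ still has 2 valence electrons; O³⁺ still has 3 valence electrons; K³⁺ is already 2 electrons into the core.
Usually core removal costs more than valence removal, but here the competition is close: a tightly held n=2 valence electron can cost more to remove than an n=3 core electron, so the actual values have to decide it.
Valence configurations: P³⁺ [Ne]3s², O³⁺ [He]2s²2p¹.
Approximate IE_4 values (kJ/mol): P 4964, O 7469, K 5877.
Putting it together, IE_4: P < K < O.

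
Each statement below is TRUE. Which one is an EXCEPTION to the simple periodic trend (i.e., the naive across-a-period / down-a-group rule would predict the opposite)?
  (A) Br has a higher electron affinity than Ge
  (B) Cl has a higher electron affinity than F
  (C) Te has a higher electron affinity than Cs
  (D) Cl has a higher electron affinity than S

(B)

The general trend: electron affinity increases across a period and decreases down a group.
(A) Br (period 4, group 17) vs Ge (period 4, group 14): the stated order agrees with the simple trend.
(B) Cl (period 3, group 17) vs F (period 2, group 17): the stated order contradicts the simple trend.
(C) Te (period 5, group 16) vs Cs (period 6, group 1): the stated order agrees with the simple trend.
(D) Cl (period 3, group 17) vs S (period 3, group 16): the stated order agrees with the simple trend.
The exception is (B): F's small 2p subshell makes the incoming electron feel strong e⁻–e⁻ repulsion, so Cl actually releases more energy on gaining an electron.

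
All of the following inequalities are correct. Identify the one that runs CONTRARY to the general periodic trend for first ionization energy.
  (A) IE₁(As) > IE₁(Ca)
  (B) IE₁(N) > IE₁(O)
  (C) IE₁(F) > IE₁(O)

(B)

The general trend: first ionization energy increases across a period and decreases down a group.
(A) As (period 4, group 15) vs Ca (period 4, group 2): the stated order agrees with the simple trend.
(B) N (period 2, group 15) vs O (period 2, group 16): the stated order contradicts the simple trend.
(C) F (period 2, group 17) vs O (period 2, group 16): the stated order agrees with the simple trend.
The exception is (B): pairing an electron in O's 2p⁴ costs repulsion energy, so O ionizes more easily than half-filled N (2p³).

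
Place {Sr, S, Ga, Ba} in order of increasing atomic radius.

S is in period 3, group 16; Ga is in period 4, group 13; Sr is in period 5, group 2; Ba is in period 6, group 2.
Radius decreases left→right (rising Z_eff, same n) and increases top→bottom (higher n).
Here both period and group differ, so the two effects have to be weighed against each other.
Ga > S: both effects reinforce here, so Ga is clearly the larger of the two.
Sr > Ga: both effects reinforce here, so Sr is clearly the larger of the two.
Ba > Sr: Ba sits below Sr in group 2, so the down-group effect alone puts Ba larger.
For reference (pm): S 103, Ga 124, Sr 185, Ba 196.
So from smallest to largest: S < Ga < Sr < Ba.

S < Ga < Sr < Ba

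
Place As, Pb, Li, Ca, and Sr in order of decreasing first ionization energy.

As, Pb, Ca, Sr, Li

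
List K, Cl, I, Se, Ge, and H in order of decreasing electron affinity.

Cl > I > Se > Ge > H > K

H is in period 1, group 1; Cl is in period 3, group 17; K is in period 4, group 1; Ge is in period 4, group 14; Se is in period 4, group 16; I is in period 5, group 17.
Atoms with high Z_eff and room in the valence shell (especially the halogens) have the most exothermic electron affinities.
These span different periods and groups, so the two trends combine.
H > K: they share group 1; the group trend gives H the larger value.
Ge > H: the two effects oppose for this pair; the across-period effect wins (119 vs 73 kJ/mol).
Se > Ge: Se lies to the right of Ge in period 4, so the across-period effect alone puts Se higher.
I > Se: period and group pull opposite ways; the across-period shift dominates (295 vs 195 kJ/mol).
Cl > I: Cl sits above I in group 17, so the down-group effect alone puts Cl higher.
For reference (kJ/mol): H 73, Cl 349, K 48, Ge 119, Se 195, I 295.
So from highest to lowest: Cl > I > Se > Ge > H > K.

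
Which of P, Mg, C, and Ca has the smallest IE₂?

Ca

Consider each +1 ion: P⁺ still has 4 valence electrons; Mg⁺ still has 1 valence electron; C⁺ still has 3 valence electrons; Ca⁺ still has 1 valence electron.
All are still removing valence electrons, so compare the +1 ions as you would atoms: IE_2 generally rises across a period (higher Z_eff) and falls down a group (larger shell), subject to the usual subshell exceptions.
Valence configurations: P⁺ [Ne]3s²3p², Mg⁺ [Ne]3s¹, C⁺ [He]2s²2p¹, Ca⁺ [Ar]4s¹.
Tabulated IE_2 (kJ/mol): P 1907, Mg 1451, C 2353, Ca 1145.
Overall IE_2 order: Ca < Mg < P < C.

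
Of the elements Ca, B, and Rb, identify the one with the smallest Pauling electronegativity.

Rb

Atoms toward the upper right of the periodic table pull bonding electrons most strongly.
Neither a single period nor a single group — weigh both effects.
Ca > Rb: relative to Rb, both the across-period and down-group shifts push Ca's electronegativity up.
B > Ca: relative to Ca, both the across-period and down-group shifts push B's electronegativity up.
Approximate values (Pauling): B 2.04, Ca 1.00, Rb 0.82.
The smallest Pauling electronegativity among these belongs to Rb.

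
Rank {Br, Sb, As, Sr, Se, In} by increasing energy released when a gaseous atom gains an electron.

As is in period 4, group 15; Se is in period 4, group 16; Br is in period 4, group 17; Sr is in period 5, group 2; In is in period 5, group 13; Sb is in period 5, group 15.
EA tends to increase across a period and decrease down a group, though the pattern is less regular than for IE or radius.
Neither a single period nor a single group — weigh both effects.
In > Sr: both are in period 5; the period trend gives In the larger value.
As > In: relative to In, both the across-period and down-group shifts push As's electron affinity up.
Sb > As: this pair runs against the simple trend — see the exception note.
Se > Sb: both effects reinforce here, so Se is clearly the higher of the two.
Br > Se: both are in period 4; the period trend gives Br the larger value.
Note the exception: Sb has a higher electron affinity than As, contrary to the simple trend — both are half-filled np³, but the pairing/repulsion penalty for the added electron shrinks as the p orbitals become larger and more diffuse down the group, and for Sb that outweighs the weaker nuclear attraction.
Tabulated electron affinity (kJ/mol): As 78, Se 195, Br 325, Sr 5, In 29, Sb 103.
So from lowest to highest: Sr < In < As < Sb < Se < Br.

Sr < In < As < Sb < Se < Br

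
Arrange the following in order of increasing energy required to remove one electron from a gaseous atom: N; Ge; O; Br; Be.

Be is in period 2, group 2; N is in period 2, group 15; O is in period 2, group 16; Ge is in period 4, group 14; Br is in period 4, group 17.
Removing the outermost electron gets harder across a period and easier down a group.
Here both period and group differ, so the two effects have to be weighed against each other.
Be > Ge: the two effects oppose for this pair; the down-group effect wins (900 vs 762 kJ/mol).
Br > Be: period and group pull opposite ways; the across-period shift dominates (1140 vs 900 kJ/mol).
O > Br: period and group pull opposite ways; the down-group shift dominates (1314 vs 1140 kJ/mol).
N > O: this pair runs against the simple trend — see the exception note.
Note the exception: N has a higher first ionization energy than O, contrary to the simple trend — pairing an electron in O's 2p⁴ costs repulsion energy, so O ionizes more easily than half-filled N (2p³).
Tabulated first ionization energy (kJ/mol): Be 900, N 1402, O 1314, Ge 762, Br 1140.
So from lowest to highest: Ge < Be < Br < O < N.

Ge < Be < Br < O < N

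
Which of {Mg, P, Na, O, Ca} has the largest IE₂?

Na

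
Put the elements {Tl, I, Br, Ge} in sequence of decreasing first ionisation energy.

Ge is in period 4, group 14; Br is in period 4, group 17; I is in period 5, group 17; Tl is in period 6, group 13.
First ionization energy rises across a period (greater Z_eff holds electrons more tightly) and falls down a group (valence electrons are farther from the nucleus).
Neither a single period nor a single group — weigh both effects.
Ge > Tl: relative to Tl, both the across-period and down-group shifts push Ge's first ionization energy up.
I > Ge: the two effects oppose for this pair; the across-period effect wins (1008 vs 762 kJ/mol).
Br > I: Br sits above I in group 17, so the down-group effect alone puts Br higher.
Approximate values (kJ/mol): Ge 762, Br 1140, I 1008, Tl 589.
So from highest to lowest: Br > I > Ge > Tl.

Br > I > Ge > Tl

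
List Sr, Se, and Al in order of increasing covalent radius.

Al is in period 3, group 13; Se is in period 4, group 16; Sr is in period 5, group 2.
Radius decreases left→right (rising Z_eff, same n) and increases top→bottom (higher n).
Neither a single period nor a single group — weigh both effects.
Al > Se: period and group pull opposite ways; the across-period shift dominates (126 vs 116 pm).
Sr > Al: both effects reinforce here, so Sr is clearly the larger of the two.
Approximate values (pm): Al 126, Se 116, Sr 185.
So from smallest to largest: Se < Al < Sr.

Se < Al < Sr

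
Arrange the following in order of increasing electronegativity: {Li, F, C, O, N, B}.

Li, B, C, N, O, F

Li is in period 2, group 1; B is in period 2, group 13; C is in period 2, group 14; N is in period 2, group 15; O is in period 2, group 16; F is in period 2, group 17.
Smaller atoms with higher effective nuclear charge are more electronegative.
All lie in period 2, so electronegativity increases left to right.
So from lowest to highest: Li < B < C < N < O < F.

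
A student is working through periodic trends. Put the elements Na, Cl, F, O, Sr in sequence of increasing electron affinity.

O is in period 2, group 16; F is in period 2, group 17; Na is in period 3, group 1; Cl is in period 3, group 17; Sr is in period 5, group 2.
Atoms with high Z_eff and room in the valence shell (especially the halogens) have the most exothermic electron affinities.
Neither a single period nor a single group — weigh both effects.
Na > Sr: period and group pull opposite ways; the down-group shift dominates (53 vs 5 kJ/mol).
O > Na: relative to Na, both the across-period and down-group shifts push O's electron affinity up.
F > O: both are in period 2; the period trend gives F the larger value.
Cl > F: this pair runs against the simple trend — see the exception note.
Note the exception: Cl has a higher electron affinity than F, contrary to the simple trend — F's small 2p subshell makes the incoming electron feel strong e⁻–e⁻ repulsion, so Cl actually releases more energy on gaining an electron.
Approximate values (kJ/mol): O 141, F 328, Na 53, Cl 349, Sr 5.
So from lowest to highest: Sr < Na < O < F < Cl.

Sr, Na, O, F, Cl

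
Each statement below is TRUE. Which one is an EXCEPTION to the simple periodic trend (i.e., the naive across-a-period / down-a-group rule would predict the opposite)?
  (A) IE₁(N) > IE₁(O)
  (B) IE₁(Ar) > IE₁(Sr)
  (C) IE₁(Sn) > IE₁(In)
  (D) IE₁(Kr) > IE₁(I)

The general trend: first ionization energy increases across a period and decreases down a group.
(A) N (period 2, group 15) vs O (period 2, group 16): the stated order contradicts the simple trend.
(B) Ar (period 3, group 18) vs Sr (period 5, group 2): the stated order agrees with the simple trend.
(C) Sn (period 5, group 14) vs In (period 5, group 13): the stated order agrees with the simple trend.
(D) Kr (period 4, group 18) vs I (period 5, group 17): the stated order agrees with the simple trend.
The exception is (A): pairing an electron in O's 2p⁴ costs repulsion energy, so O ionizes more easily than half-filled N (2p³).

(A)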